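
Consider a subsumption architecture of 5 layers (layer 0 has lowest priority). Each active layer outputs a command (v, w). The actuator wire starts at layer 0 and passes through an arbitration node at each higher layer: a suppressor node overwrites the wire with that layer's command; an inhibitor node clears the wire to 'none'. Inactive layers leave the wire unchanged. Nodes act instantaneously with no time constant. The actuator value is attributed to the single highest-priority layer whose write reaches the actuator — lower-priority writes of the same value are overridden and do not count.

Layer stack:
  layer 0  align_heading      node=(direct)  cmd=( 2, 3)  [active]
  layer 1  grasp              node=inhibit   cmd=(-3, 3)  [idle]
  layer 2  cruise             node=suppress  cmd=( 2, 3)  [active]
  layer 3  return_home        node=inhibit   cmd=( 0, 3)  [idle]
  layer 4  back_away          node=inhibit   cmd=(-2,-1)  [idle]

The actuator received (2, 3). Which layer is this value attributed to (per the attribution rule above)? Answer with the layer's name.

layer 0 (align_heading) active — direct: (2, 3)
layer 1 (grasp) idle — unchanged: (2, 3)
layer 2 (cruise) active — suppresses: (2, 3)
layer 3 (return_home) idle — unchanged: (2, 3)
layer 4 (back_away) idle — unchanged: (2, 3)
→ actuator (2, 3)
last writer: layer 2 = cruise

cruise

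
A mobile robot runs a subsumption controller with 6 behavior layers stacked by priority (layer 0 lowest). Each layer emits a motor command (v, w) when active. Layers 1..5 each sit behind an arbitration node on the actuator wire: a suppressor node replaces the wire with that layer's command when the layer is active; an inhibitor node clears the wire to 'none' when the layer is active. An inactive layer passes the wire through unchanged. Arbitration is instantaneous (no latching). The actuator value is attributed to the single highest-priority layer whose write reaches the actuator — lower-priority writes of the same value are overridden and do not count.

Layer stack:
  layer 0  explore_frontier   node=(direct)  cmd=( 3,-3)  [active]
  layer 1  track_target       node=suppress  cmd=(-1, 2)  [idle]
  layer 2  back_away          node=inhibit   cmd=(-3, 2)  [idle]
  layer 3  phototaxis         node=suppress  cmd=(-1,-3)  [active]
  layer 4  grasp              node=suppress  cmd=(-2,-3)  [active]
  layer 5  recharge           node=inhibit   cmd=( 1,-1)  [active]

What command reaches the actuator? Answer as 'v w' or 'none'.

[0] explore_frontier on; wire := (3, -3)
[1] track_target off; pass (3, -3)
[2] back_away off; pass (3, -3)
[3] phototaxis on (suppress); wire := (-1, -3)
[4] grasp on (suppress); wire := (-2, -3)
[5] recharge on (inhibit); wire := none
output none

none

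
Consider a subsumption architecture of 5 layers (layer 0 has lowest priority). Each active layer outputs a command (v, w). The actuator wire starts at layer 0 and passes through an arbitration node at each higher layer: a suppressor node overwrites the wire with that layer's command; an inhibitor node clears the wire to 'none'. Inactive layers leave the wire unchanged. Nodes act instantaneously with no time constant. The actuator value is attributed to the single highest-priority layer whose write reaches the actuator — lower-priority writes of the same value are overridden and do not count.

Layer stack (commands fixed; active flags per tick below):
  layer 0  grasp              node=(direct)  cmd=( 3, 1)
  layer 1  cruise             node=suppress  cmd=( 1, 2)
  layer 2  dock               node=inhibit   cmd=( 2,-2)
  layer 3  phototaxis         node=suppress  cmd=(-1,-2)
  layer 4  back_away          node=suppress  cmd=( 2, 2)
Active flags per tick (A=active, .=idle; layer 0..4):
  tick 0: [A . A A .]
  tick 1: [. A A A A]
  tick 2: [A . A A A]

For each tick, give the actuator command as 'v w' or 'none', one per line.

tick 0:
  [0] grasp on; wire := (3, 1)
  [1] cruise off; pass (3, 1)
  [2] dock on (inhibit); wire := none
  [3] phototaxis on (suppress); wire := (-1, -2)
  [4] back_away off; pass (-1, -2)
  output (-1, -2)
tick 1:
  [0] grasp off; wire := none
  [1] cruise on (suppress); wire := (1, 2)
  [2] dock on (inhibit); wire := none
  [3] phototaxis on (suppress); wire := (-1, -2)
  [4] back_away on (suppress); wire := (2, 2)
  output (2, 2)
tick 2:
  [0] grasp on; wire := (3, 1)
  [1] cruise off; pass (3, 1)
  [2] dock on (inhibit); wire := none
  [3] phototaxis on (suppress); wire := (-1, -2)
  [4] back_away on (suppress); wire := (2, 2)
  output (2, 2)

-1 -2
2 2
2 2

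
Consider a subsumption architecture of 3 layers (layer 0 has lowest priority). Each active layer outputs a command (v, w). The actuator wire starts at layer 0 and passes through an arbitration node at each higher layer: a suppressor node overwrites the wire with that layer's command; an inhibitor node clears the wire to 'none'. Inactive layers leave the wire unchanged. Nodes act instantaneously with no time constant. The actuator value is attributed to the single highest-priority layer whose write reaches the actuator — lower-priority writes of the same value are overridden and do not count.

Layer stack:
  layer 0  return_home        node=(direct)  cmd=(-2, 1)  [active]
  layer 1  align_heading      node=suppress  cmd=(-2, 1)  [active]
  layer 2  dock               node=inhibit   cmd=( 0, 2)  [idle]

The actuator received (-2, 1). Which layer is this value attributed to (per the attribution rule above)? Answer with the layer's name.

align_heading

[0] return_home on; wire := (-2, 1)
[1] align_heading on (suppress); wire := (-2, 1)
[2] dock off; pass (-2, 1)
output (-2, 1)
last writer: layer 1 = align_heading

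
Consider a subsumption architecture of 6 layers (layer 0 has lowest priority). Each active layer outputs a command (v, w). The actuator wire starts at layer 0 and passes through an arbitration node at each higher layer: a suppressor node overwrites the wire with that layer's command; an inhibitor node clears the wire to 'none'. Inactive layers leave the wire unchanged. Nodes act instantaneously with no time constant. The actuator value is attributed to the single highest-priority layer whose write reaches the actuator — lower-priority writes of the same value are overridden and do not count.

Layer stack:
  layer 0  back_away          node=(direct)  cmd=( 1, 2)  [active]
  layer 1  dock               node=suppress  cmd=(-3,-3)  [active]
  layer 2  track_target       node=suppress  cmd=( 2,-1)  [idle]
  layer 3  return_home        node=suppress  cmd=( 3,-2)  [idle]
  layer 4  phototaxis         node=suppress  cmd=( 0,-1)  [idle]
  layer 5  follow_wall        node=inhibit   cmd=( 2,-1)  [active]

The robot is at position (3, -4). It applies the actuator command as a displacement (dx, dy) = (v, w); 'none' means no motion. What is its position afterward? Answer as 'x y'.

layer 0 (back_away) active — direct: (1, 2)
layer 1 (dock) active — suppresses: (-3, -3)
layer 2 (track_target) idle — unchanged: (-3, -3)
layer 3 (return_home) idle — unchanged: (-3, -3)
layer 4 (phototaxis) idle — unchanged: (-3, -3)
layer 5 (follow_wall) active — inhibits: none
→ actuator none
position: (3, -4) + none = (3, -4)

3 -4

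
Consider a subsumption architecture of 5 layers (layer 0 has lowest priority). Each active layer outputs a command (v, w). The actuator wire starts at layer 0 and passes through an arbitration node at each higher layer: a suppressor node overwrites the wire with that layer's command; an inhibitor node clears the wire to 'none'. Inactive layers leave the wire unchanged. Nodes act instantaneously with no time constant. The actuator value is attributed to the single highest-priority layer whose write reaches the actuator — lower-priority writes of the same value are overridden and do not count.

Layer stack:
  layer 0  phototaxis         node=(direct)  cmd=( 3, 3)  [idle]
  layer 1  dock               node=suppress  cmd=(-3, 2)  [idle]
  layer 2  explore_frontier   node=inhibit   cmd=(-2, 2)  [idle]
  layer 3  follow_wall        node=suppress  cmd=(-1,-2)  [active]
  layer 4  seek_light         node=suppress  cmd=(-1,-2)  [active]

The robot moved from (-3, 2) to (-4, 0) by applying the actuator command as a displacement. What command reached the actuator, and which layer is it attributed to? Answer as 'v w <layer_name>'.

-1 -2 seek_light

displacement = (-4, 0) − (-3, 2) = (-1, -2)
L0 phototaxis: idle → wire = none
L1 dock: idle → wire stays none
L2 explore_frontier: idle → wire stays none
L3 follow_wall: active, suppressor → wire = (-1, -2)
L4 seek_light: active, suppressor → wire = (-1, -2)
actuator = (-1, -2) — from layer 4 (seek_light)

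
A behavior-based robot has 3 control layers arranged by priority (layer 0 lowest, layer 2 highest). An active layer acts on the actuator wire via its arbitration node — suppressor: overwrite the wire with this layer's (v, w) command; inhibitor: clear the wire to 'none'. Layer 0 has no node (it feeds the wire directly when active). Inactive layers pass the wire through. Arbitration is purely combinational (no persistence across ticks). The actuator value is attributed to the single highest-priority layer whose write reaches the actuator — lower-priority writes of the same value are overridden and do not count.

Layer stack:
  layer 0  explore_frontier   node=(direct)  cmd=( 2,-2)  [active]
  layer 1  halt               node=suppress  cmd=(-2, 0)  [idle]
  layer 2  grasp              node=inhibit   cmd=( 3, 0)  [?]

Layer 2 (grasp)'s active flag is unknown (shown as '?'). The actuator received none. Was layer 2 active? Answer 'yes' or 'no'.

yes

If layer 2 is active=yes:
  actuator would be none
If layer 2 is active=no:
  actuator would be (2, -2)
Observed none, so layer 2 was active.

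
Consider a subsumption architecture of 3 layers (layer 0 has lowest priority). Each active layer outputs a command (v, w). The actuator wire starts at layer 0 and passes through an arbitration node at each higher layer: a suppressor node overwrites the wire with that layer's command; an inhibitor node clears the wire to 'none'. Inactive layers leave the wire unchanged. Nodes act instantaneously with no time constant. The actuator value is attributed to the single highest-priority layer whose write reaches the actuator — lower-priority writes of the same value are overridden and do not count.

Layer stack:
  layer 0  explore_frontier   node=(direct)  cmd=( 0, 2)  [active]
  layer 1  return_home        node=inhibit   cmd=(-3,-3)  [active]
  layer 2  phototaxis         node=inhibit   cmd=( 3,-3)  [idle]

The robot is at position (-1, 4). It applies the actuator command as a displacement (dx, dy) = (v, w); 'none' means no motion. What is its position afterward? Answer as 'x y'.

-1 4

layer 0 (explore_frontier) active — direct: (0, 2)
layer 1 (return_home) active — inhibits: none
layer 2 (phototaxis) idle — unchanged: none
→ actuator none
position: (-1, 4) + none = (-1, 4)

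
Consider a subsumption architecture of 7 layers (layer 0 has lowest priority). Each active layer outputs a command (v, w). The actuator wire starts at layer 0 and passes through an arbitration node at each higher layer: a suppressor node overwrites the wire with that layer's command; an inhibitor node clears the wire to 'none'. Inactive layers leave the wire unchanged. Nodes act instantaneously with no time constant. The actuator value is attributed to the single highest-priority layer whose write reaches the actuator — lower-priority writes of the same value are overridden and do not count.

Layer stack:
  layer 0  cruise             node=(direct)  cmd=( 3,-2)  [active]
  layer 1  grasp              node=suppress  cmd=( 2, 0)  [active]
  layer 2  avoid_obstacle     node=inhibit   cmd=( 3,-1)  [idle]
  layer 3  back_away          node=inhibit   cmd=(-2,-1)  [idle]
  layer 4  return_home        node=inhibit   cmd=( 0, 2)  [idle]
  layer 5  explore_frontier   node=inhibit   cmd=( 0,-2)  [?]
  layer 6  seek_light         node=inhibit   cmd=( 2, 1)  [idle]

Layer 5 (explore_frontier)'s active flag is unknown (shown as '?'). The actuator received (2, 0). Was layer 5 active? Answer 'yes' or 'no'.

no

If layer 5 is active=yes:
  actuator would be none
If layer 5 is active=no:
  actuator would be (2, 0)
Observed (2, 0), so layer 5 was idle.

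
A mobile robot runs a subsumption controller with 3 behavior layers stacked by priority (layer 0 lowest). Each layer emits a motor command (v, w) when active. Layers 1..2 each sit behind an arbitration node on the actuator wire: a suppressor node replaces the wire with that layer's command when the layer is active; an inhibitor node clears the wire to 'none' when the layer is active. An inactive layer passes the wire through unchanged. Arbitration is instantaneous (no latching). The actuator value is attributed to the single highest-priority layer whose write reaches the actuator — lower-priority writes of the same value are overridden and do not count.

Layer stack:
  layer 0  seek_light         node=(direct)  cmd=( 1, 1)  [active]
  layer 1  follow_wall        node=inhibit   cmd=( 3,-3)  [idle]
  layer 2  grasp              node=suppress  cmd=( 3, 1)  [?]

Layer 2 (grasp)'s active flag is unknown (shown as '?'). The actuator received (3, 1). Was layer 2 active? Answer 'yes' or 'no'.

yes

If layer 2 is active=yes:
  actuator would be (3, 1)
If layer 2 is active=no:
  actuator would be (1, 1)
Observed (3, 1), so layer 2 was active.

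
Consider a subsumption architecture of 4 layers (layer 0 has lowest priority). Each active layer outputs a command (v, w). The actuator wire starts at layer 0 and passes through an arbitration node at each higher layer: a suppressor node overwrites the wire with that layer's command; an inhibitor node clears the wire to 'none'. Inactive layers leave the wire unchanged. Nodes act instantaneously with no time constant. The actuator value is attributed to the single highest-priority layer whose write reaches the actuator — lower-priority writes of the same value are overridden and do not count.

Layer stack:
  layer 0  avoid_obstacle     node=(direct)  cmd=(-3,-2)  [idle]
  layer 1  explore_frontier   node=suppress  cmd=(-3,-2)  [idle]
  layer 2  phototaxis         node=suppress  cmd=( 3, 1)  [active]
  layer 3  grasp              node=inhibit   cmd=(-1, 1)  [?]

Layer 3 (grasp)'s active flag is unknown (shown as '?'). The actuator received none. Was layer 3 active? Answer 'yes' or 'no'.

If layer 3 is active=yes:
  actuator would be none
If layer 3 is active=no:
  actuator would be (3, 1)
Observed none, so layer 3 was active.

yes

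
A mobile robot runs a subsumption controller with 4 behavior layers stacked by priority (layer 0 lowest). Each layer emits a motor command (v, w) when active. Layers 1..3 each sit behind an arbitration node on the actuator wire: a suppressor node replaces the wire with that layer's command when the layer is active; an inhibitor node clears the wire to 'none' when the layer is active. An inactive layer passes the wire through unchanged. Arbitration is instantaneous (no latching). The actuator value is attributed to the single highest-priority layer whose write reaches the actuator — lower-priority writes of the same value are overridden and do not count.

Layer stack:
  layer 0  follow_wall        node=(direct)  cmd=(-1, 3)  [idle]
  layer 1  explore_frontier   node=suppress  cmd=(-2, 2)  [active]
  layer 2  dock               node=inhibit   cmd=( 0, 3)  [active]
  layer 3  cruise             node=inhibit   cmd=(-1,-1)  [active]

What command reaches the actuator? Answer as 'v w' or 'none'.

layer 0 (follow_wall) idle — none
layer 1 (explore_frontier) active — suppresses: (-2, 2)
layer 2 (dock) active — inhibits: none
layer 3 (cruise) active — inhibits: none
→ actuator none

none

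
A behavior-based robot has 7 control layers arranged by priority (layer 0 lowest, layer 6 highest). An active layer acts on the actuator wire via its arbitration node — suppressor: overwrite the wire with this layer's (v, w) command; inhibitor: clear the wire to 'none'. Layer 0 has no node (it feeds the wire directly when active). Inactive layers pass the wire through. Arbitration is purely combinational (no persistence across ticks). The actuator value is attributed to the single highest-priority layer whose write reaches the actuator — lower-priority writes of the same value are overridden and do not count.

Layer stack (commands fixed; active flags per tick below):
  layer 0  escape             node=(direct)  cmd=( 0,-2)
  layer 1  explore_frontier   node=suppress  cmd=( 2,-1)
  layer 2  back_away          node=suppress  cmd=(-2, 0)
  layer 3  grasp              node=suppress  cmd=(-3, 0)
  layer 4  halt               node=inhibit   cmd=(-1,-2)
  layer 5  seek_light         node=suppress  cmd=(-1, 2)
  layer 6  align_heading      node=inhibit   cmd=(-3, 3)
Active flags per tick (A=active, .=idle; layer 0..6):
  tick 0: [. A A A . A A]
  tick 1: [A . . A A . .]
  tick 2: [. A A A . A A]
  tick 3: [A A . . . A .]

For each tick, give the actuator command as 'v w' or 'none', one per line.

tick 0:
  [0] escape off; wire := none
  [1] explore_frontier on (suppress); wire := (2, -1)
  [2] back_away on (suppress); wire := (-2, 0)
  [3] grasp on (suppress); wire := (-3, 0)
  [4] halt off; pass (-3, 0)
  [5] seek_light on (suppress); wire := (-1, 2)
  [6] align_heading on (inhibit); wire := none
  output none
tick 1:
  [0] escape on; wire := (0, -2)
  [1] explore_frontier off; pass (0, -2)
  [2] back_away off; pass (0, -2)
  [3] grasp on (suppress); wire := (-3, 0)
  [4] halt on (inhibit); wire := none
  [5] seek_light off; pass none
  [6] align_heading off; pass none
  output none
tick 2:
  [0] escape off; wire := none
  [1] explore_frontier on (suppress); wire := (2, -1)
  [2] back_away on (suppress); wire := (-2, 0)
  [3] grasp on (suppress); wire := (-3, 0)
  [4] halt off; pass (-3, 0)
  [5] seek_light on (suppress); wire := (-1, 2)
  [6] align_heading on (inhibit); wire := none
  output none
tick 3:
  [0] escape on; wire := (0, -2)
  [1] explore_frontier on (suppress); wire := (2, -1)
  [2] back_away off; pass (2, -1)
  [3] grasp off; pass (2, -1)
  [4] halt off; pass (2, -1)
  [5] seek_light on (suppress); wire := (-1, 2)
  [6] align_heading off; pass (-1, 2)
  output (-1, 2)

none
none
none
-1 2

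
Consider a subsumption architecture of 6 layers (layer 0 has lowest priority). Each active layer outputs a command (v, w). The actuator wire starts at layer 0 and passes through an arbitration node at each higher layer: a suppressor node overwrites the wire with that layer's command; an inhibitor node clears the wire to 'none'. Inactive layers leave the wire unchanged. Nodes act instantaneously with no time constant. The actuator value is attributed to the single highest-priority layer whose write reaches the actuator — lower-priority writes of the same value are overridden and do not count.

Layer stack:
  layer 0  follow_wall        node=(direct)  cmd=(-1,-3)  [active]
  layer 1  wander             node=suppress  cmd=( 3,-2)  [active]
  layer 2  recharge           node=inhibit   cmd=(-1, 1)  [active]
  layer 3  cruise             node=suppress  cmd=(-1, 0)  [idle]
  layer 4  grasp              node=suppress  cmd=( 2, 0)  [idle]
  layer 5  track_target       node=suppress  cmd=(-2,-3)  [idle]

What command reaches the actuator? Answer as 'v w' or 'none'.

[0] follow_wall on; wire := (-1, -3)
[1] wander on (suppress); wire := (3, -2)
[2] recharge on (inhibit); wire := none
[3] cruise off; pass none
[4] grasp off; pass none
[5] track_target off; pass none
output none

none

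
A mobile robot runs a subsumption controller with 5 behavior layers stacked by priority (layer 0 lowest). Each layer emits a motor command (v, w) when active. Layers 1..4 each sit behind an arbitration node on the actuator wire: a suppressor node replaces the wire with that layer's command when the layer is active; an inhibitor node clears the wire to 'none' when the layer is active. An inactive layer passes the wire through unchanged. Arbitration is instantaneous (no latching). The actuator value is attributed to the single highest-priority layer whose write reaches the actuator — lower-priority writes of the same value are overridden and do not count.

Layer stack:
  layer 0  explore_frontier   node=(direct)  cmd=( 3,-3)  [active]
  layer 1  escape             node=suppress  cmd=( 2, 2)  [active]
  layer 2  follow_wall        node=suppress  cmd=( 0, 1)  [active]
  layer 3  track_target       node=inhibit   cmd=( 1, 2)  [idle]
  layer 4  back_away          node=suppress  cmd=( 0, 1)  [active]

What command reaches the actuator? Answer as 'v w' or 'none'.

layer 0 (explore_frontier) active — direct: (3, -3)
layer 1 (escape) active — suppresses: (2, 2)
layer 2 (follow_wall) active — suppresses: (0, 1)
layer 3 (track_target) idle — unchanged: (0, 1)
layer 4 (back_away) active — suppresses: (0, 1)
→ actuator (0, 1)

0 1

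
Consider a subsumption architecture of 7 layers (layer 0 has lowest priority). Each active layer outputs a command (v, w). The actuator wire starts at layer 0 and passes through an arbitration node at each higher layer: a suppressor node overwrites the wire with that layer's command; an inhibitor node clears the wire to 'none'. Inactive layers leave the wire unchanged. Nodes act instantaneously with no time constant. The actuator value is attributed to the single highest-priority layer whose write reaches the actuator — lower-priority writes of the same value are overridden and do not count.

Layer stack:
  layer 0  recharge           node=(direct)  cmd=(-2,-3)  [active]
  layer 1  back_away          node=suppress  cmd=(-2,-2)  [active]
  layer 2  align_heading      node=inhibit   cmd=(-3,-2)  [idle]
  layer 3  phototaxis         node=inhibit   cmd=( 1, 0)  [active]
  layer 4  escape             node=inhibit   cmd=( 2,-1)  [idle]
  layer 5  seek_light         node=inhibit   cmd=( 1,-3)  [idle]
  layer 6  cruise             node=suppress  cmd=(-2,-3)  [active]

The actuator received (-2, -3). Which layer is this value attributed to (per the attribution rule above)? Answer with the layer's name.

[0] recharge on; wire := (-2, -3)
[1] back_away on (suppress); wire := (-2, -2)
[2] align_heading off; pass (-2, -2)
[3] phototaxis on (inhibit); wire := none
[4] escape off; pass none
[5] seek_light off; pass none
[6] cruise on (suppress); wire := (-2, -3)
output (-2, -3)
last writer: layer 6 = cruise

cruise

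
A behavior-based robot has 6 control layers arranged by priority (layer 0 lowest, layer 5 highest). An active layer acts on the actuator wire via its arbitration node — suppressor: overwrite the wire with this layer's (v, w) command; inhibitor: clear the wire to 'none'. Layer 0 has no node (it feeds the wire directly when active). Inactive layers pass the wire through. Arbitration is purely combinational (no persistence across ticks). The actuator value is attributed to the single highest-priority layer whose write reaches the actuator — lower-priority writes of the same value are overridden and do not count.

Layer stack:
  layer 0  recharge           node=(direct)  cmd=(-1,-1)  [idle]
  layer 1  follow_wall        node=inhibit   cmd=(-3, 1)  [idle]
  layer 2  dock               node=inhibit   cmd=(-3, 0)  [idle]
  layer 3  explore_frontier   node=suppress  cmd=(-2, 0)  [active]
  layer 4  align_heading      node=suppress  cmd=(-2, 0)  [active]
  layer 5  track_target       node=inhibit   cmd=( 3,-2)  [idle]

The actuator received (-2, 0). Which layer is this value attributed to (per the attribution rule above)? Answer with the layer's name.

[0] recharge off; wire := none
[1] follow_wall off; pass none
[2] dock off; pass none
[3] explore_frontier on (suppress); wire := (-2, 0)
[4] align_heading on (suppress); wire := (-2, 0)
[5] track_target off; pass (-2, 0)
output (-2, 0)
last writer: layer 4 = align_heading

align_heading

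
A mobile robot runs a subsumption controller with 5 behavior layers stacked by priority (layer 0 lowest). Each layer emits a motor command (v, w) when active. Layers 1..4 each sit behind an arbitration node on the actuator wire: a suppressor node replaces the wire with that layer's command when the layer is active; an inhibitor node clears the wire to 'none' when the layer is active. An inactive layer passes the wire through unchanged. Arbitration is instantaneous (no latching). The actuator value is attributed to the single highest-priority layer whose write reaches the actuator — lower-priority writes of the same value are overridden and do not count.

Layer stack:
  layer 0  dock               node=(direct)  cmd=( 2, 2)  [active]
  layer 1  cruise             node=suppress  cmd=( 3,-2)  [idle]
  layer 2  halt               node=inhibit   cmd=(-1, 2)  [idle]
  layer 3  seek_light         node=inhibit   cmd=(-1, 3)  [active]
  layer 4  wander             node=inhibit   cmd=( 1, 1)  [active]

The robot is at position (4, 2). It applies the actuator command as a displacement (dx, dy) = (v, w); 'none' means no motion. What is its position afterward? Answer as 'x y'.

layer 0 (dock) active — direct: (2, 2)
layer 1 (cruise) idle — unchanged: (2, 2)
layer 2 (halt) idle — unchanged: (2, 2)
layer 3 (seek_light) active — inhibits: none
layer 4 (wander) active — inhibits: none
→ actuator none
position: (4, 2) + none = (4, 2)

4 2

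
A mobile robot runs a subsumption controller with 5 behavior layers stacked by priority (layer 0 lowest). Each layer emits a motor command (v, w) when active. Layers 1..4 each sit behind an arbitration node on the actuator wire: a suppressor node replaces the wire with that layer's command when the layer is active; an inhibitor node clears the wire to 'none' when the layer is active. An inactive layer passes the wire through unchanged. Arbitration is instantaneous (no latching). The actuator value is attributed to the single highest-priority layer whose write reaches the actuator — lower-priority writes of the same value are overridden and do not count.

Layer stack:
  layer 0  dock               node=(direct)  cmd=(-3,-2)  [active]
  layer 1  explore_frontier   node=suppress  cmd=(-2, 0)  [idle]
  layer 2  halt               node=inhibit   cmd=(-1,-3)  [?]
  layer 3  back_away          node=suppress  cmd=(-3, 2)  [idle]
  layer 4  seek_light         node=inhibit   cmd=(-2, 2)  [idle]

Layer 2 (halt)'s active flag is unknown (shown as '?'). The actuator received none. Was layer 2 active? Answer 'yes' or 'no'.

yes

If layer 2 is active=yes:
  actuator would be none
If layer 2 is active=no:
  actuator would be (-3, -2)
Observed none, so layer 2 was active.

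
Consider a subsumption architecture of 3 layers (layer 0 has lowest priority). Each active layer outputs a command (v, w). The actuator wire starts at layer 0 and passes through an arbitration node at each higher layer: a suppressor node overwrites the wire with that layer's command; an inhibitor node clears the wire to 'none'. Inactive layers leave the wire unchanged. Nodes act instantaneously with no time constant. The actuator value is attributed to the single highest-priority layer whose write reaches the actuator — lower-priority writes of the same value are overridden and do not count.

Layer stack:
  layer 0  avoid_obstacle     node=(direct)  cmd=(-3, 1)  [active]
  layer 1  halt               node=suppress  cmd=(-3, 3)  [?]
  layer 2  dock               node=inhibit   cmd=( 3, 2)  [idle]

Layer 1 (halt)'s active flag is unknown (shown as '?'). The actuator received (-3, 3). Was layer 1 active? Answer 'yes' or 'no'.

If layer 1 is active=yes:
  actuator would be (-3, 3)
If layer 1 is active=no:
  actuator would be (-3, 1)
Observed (-3, 3), so layer 1 was active.

yes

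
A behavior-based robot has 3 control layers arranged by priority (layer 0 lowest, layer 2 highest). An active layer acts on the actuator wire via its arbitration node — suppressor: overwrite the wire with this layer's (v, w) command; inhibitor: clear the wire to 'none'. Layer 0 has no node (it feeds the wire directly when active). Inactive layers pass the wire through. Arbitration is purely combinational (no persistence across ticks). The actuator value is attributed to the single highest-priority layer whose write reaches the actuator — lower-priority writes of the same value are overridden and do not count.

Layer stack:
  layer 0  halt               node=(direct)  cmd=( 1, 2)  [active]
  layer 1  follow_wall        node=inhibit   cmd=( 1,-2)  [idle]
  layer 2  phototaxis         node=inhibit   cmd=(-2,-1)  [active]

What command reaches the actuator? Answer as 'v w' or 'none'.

none

L0 halt: active, feeds wire = (1, 2)
L1 follow_wall: idle → wire stays (1, 2)
L2 phototaxis: active, inhibitor → wire = none
actuator = none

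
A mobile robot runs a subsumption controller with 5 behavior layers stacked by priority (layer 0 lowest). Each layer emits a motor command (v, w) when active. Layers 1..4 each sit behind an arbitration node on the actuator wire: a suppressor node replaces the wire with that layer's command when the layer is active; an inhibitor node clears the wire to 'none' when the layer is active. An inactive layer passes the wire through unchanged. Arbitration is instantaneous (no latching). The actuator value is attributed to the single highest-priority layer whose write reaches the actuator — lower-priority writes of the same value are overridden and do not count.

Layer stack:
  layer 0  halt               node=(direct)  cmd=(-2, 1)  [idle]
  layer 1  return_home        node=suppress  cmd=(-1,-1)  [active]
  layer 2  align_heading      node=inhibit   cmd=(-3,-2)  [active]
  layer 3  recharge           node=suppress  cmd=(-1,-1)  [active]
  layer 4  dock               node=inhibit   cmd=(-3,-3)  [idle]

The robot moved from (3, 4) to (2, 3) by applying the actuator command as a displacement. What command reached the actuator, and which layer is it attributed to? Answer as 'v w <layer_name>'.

displacement = (2, 3) − (3, 4) = (-1, -1)
layer 0 (halt) idle — none
layer 1 (return_home) active — suppresses: (-1, -1)
layer 2 (align_heading) active — inhibits: none
layer 3 (recharge) active — suppresses: (-1, -1)
layer 4 (dock) idle — unchanged: (-1, -1)
→ actuator (-1, -1) — from layer 3 (recharge)

-1 -1 recharge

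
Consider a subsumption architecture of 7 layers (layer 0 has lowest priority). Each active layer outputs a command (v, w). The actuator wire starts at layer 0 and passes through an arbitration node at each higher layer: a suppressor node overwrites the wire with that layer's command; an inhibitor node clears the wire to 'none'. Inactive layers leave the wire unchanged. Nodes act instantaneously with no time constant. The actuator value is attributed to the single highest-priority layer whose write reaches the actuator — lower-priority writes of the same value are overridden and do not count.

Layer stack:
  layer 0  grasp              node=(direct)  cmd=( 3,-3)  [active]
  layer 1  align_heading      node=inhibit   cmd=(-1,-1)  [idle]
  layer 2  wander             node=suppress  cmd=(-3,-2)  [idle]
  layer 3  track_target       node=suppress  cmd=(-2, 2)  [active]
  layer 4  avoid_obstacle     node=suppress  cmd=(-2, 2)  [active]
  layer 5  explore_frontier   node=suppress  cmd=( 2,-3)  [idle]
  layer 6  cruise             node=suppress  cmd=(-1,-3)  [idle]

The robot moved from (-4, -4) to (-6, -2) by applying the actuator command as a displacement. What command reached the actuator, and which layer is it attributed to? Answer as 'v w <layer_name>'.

displacement = (-6, -2) − (-4, -4) = (-2, 2)
layer 0 (grasp) active — direct: (3, -3)
layer 1 (align_heading) idle — unchanged: (3, -3)
layer 2 (wander) idle — unchanged: (3, -3)
layer 3 (track_target) active — suppresses: (-2, 2)
layer 4 (avoid_obstacle) active — suppresses: (-2, 2)
layer 5 (explore_frontier) idle — unchanged: (-2, 2)
layer 6 (cruise) idle — unchanged: (-2, 2)
→ actuator (-2, 2) — from layer 4 (avoid_obstacle)

-2 2 avoid_obstacle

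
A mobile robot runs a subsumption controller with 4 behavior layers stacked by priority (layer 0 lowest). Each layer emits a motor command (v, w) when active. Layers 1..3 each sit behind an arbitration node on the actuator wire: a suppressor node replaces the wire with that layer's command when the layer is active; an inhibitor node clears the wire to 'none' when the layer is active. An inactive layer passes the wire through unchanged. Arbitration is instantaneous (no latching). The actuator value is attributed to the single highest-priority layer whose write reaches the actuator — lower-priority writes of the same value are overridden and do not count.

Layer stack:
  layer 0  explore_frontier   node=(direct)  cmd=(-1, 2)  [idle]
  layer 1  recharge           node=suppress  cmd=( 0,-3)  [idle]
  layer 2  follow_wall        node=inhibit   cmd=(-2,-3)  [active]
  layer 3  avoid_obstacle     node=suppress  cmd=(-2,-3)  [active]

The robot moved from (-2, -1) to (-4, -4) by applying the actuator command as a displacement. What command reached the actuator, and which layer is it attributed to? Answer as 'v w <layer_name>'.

displacement = (-4, -4) − (-2, -1) = (-2, -3)
layer 0 (explore_frontier) idle — none
layer 1 (recharge) idle — unchanged: none
layer 2 (follow_wall) active — inhibits: none
layer 3 (avoid_obstacle) active — suppresses: (-2, -3)
→ actuator (-2, -3) — from layer 3 (avoid_obstacle)

-2 -3 avoid_obstacle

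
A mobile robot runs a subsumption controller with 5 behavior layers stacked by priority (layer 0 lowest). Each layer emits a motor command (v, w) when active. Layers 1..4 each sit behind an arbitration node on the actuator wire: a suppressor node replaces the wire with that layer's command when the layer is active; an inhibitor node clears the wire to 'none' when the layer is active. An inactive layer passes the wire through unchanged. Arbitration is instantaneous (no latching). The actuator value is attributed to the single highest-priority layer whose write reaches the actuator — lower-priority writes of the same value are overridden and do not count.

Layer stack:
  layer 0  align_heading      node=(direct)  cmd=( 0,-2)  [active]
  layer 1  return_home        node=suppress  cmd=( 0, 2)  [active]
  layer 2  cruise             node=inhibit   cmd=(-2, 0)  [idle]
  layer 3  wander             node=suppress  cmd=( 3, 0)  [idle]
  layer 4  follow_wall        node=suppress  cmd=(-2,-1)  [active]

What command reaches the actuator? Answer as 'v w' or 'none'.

-2 -1

layer 0 (align_heading) active — direct: (0, -2)
layer 1 (return_home) active — suppresses: (0, 2)
layer 2 (cruise) idle — unchanged: (0, 2)
layer 3 (wander) idle — unchanged: (0, 2)
layer 4 (follow_wall) active — suppresses: (-2, -1)
→ actuator (-2, -1)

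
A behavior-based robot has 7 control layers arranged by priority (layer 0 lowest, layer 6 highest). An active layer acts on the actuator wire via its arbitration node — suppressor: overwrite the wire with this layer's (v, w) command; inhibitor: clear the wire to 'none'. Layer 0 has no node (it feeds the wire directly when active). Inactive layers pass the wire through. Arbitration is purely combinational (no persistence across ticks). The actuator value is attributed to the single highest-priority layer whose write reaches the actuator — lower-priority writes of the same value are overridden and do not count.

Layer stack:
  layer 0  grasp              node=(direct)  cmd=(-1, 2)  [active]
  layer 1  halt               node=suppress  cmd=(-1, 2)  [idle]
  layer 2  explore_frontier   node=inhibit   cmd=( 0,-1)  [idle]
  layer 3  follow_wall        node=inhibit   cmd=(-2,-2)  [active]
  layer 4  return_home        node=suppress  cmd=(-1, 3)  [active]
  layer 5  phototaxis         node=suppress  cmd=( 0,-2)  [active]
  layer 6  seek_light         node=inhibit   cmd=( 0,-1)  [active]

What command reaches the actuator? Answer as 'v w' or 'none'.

none

L0 grasp: active, feeds wire = (-1, 2)
L1 halt: idle → wire stays (-1, 2)
L2 explore_frontier: idle → wire stays (-1, 2)
L3 follow_wall: active, inhibitor → wire = none
L4 return_home: active, suppressor → wire = (-1, 3)
L5 phototaxis: active, suppressor → wire = (0, -2)
L6 seek_light: active, inhibitor → wire = none
actuator = none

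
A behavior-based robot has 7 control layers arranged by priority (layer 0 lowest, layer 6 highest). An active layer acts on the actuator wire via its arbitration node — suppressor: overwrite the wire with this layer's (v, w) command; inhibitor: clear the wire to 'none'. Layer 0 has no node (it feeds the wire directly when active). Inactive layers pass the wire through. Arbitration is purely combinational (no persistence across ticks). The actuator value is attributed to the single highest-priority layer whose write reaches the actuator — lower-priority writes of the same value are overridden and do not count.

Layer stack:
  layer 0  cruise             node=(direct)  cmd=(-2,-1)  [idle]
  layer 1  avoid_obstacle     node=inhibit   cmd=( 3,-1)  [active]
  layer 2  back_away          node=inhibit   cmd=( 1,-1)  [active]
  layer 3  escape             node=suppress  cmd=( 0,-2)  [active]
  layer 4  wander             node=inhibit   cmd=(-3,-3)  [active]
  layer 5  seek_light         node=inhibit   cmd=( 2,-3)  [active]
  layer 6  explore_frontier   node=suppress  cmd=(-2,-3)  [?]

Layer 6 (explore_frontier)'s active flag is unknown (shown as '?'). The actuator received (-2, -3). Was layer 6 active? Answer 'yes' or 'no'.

yes

If layer 6 is active=yes:
  actuator would be (-2, -3)
If layer 6 is active=no:
  actuator would be none
Observed (-2, -3), so layer 6 was active.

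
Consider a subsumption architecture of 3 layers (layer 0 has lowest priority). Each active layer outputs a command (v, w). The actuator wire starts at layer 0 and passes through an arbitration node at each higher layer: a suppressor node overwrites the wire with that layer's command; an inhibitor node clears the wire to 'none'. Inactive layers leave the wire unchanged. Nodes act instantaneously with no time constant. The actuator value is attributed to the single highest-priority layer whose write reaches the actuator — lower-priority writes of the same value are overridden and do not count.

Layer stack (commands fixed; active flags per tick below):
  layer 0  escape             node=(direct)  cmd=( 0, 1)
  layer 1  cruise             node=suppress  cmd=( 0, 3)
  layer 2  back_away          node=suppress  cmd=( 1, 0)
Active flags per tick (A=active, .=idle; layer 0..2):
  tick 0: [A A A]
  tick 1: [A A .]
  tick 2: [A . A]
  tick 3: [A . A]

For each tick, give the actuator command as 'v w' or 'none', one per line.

1 0
0 3
1 0
1 0

tick 0:
  L0 escape: active, feeds wire = (0, 1)
  L1 cruise: active, suppressor → wire = (0, 3)
  L2 back_away: active, suppressor → wire = (1, 0)
  actuator = (1, 0)
tick 1:
  L0 escape: active, feeds wire = (0, 1)
  L1 cruise: active, suppressor → wire = (0, 3)
  L2 back_away: idle → wire stays (0, 3)
  actuator = (0, 3)
tick 2:
  L0 escape: active, feeds wire = (0, 1)
  L1 cruise: idle → wire stays (0, 1)
  L2 back_away: active, suppressor → wire = (1, 0)
  actuator = (1, 0)
tick 3:
  L0 escape: active, feeds wire = (0, 1)
  L1 cruise: idle → wire stays (0, 1)
  L2 back_away: active, suppressor → wire = (1, 0)
  actuator = (1, 0)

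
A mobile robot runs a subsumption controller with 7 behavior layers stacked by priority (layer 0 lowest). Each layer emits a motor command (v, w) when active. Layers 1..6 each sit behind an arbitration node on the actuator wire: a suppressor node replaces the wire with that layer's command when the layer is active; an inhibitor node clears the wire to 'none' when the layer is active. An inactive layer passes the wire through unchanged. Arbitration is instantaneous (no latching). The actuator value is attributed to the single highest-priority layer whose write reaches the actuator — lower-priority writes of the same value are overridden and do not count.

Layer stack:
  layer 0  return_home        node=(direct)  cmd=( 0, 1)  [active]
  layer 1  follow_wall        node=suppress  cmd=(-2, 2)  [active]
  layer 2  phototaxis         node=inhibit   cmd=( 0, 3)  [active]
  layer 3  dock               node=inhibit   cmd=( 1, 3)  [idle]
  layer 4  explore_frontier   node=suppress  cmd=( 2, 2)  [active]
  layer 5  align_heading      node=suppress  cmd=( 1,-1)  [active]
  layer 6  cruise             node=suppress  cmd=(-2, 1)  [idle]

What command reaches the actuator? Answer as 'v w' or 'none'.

1 -1

L0 return_home: active, feeds wire = (0, 1)
L1 follow_wall: active, suppressor → wire = (-2, 2)
L2 phototaxis: active, inhibitor → wire = none
L3 dock: idle → wire stays none
L4 explore_frontier: active, suppressor → wire = (2, 2)
L5 align_heading: active, suppressor → wire = (1, -1)
L6 cruise: idle → wire stays (1, -1)
actuator = (1, -1)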